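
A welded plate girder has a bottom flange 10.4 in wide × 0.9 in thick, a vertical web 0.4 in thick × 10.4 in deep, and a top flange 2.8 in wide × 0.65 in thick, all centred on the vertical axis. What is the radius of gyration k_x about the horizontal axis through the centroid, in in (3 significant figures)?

Split into non-overlapping primitives; take the origin at the lower-left of the bounding box.
Bottom plate: 10.4 × 0.9, A = 9.36 in², y = 0.45 in, Ī = 0.6318 in⁴.
Web plate: 0.4 × 10.4, A = 4.16 in², y = 6.1 in, Ī = 37.495 in⁴.
Top plate: 2.8 × 0.65, A = 1.82 in², y = 11.625 in, Ī = 0.064079 in⁴.
Centroid: ȳ = ΣA·y / ΣA = 3.3081 in.
Transfer each piece to the horizontal axis through the centroid using Ī + A·d² with d = y − 3.3081:
  bottom plate: d = -2.8581 in → contributes +77.089 in⁴
  web plate: d = 2.7919 in → contributes +69.923 in⁴
  top plate: d = 8.3169 in → contributes +125.96 in⁴
Total I = 272.97 in⁴.
Radius of gyration: k = √(I/A) = √(272.97 / 15.34) = 4.2184 in.

k_x ≈ 4.22 in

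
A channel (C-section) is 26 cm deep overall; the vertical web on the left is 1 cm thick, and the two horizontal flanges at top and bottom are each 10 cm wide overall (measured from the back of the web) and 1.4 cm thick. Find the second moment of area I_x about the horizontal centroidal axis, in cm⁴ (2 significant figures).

Split into non-overlapping primitives; take the origin at the lower-left of the bounding box.
Web: 1 × 26, A = 26 cm², y = 13 cm, Ī = 1 465 cm⁴.
Top flange (beyond web): 9 × 1.4, A = 12.6 cm², y = 25.3 cm, Ī = 2.058 cm⁴.
Bottom flange (beyond web): 9 × 1.4, A = 12.6 cm², y = 0.7 cm, Ī = 2.058 cm⁴.
By symmetry the centroid is at mid-height, ȳ = 13 cm.
Transfer each piece to the horizontal centroidal axis using Ī + A·d² with d = y − 13:
  web: d = 0 cm → contributes +1 465 cm⁴
  top flange (beyond web): d = 12.3 cm → contributes +1 908 cm⁴
  bottom flange (beyond web): d = -12.3 cm → contributes +1 908 cm⁴
Total I = 5 281 cm⁴.

I_x ≈ 5300 cm⁴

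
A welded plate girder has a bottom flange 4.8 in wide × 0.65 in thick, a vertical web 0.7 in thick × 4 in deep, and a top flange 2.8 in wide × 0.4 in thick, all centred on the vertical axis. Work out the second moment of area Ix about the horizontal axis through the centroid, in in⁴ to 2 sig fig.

Ix ≈ 23 in⁴

Split into non-overlapping primitives; take the origin at the lower-left of the bounding box.
Bottom plate: 4.8 × 0.65, A = 3.12 in², y = 0.325 in, Ī = 0.1099 in⁴.
Web plate: 0.7 × 4, A = 2.8 in², y = 2.65 in, Ī = 3.733 in⁴.
Top plate: 2.8 × 0.4, A = 1.12 in², y = 4.85 in, Ī = 0.01493 in⁴.
Centroid: ȳ = ΣA·y / ΣA = 1.97 in.
Transfer each piece to the horizontal axis through the centroid using Ī + A·d² with d = y − 1.97:
  bottom plate: d = -1.645 in → contributes +8.549 in⁴
  web plate: d = 0.6804 in → contributes +5.03 in⁴
  top plate: d = 2.88 in → contributes +9.307 in⁴
Total I = 22.89 in⁴.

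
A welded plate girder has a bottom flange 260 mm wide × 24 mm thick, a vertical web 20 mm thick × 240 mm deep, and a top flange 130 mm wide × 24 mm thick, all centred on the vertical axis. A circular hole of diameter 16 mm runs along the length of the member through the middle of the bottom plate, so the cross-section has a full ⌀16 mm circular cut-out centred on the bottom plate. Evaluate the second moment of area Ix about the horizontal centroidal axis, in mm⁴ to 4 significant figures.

Ix ≈ 1.724 × 10⁸ mm⁴

Break the section into simple shapes (no overlaps), measuring from the bottom-left corner of the bounding box.
Bottom plate: 260 × 24, A = 6 240 mm², y = 12 mm, Ī = 299 520 mm⁴.
Web plate: 20 × 240, A = 4 800 mm², y = 144 mm, Ī = 23 040 000 mm⁴.
Top plate: 130 × 24, A = 3 120 mm², y = 276 mm, Ī = 149 760 mm⁴.
Hole (subtracted): ⌀16, A = 201.062 mm², y = 12 mm, Ī = 3216.99 mm⁴.
Centroid: ȳ = ΣA·y / ΣA = 116.398 mm.
Transfer each piece to the horizontal centroidal axis using Ī + A·d² with d = y − 116.398:
  bottom plate: d = -104.398 mm → contributes +68 308 434 mm⁴
  web plate: d = 27.6024 mm → contributes +26 697 077 mm⁴
  top plate: d = 159.602 mm → contributes +79 625 263 mm⁴
  hole: d = -104.398 mm → contributes −2 194 564 mm⁴
Total I = 172 436 210 mm⁴.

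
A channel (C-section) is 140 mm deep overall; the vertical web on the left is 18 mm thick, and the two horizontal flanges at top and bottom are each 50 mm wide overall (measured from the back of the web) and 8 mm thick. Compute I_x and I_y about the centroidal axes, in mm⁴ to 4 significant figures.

I_x ≈ 6.349 × 10⁶ mm⁴, I_y ≈ 3.777 × 10⁵ mm⁴

Decompose the section into non-overlapping parts with the origin at the bottom-left of its bounding rectangle.
Web: 18 × 140, A = 2 520 mm², y = 70 mm, Ī = 4 116 000 mm⁴.
Top flange (beyond web): 32 × 8, A = 256 mm², y = 136 mm, Ī = 1365.33 mm⁴.
Bottom flange (beyond web): 32 × 8, A = 256 mm², y = 4 mm, Ī = 1365.33 mm⁴.
By symmetry the centroid is at mid-height, ȳ = 70 mm.
Transfer each piece to the centroidal x-axis using Ī + A·d² with d = y − 70:
  web: d = 0 mm → contributes +4 116 000 mm⁴
  top flange (beyond web): d = 66 mm → contributes +1 116 501 mm⁴
  bottom flange (beyond web): d = -66 mm → contributes +1 116 501 mm⁴
Total I = 6 349 003 mm⁴.
For the y-axis: x̄ = 13.2216 mm.
Repeating about the centroidal y-axis gives I_y = 377 694 mm⁴.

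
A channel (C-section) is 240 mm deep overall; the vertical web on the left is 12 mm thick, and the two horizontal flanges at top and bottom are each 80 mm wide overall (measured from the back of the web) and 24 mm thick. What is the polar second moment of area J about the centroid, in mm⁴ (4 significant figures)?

Break the section into simple shapes (no overlaps), measuring from the bottom-left corner of the bounding box.
Web: 12 × 240, A = 2 880 mm², y = 120 mm, Ī = 13 824 000 mm⁴.
Top flange (beyond web): 68 × 24, A = 1 632 mm², y = 228 mm, Ī = 78 336 mm⁴.
Bottom flange (beyond web): 68 × 24, A = 1 632 mm², y = 12 mm, Ī = 78 336 mm⁴.
By symmetry the centroid is at mid-height, ȳ = 120 mm.
Transfer each piece to the centroidal x-axis using Ī + A·d² with d = y − 120:
  web: d = 0 mm → contributes +13 824 000 mm⁴
  top flange (beyond web): d = 108 mm → contributes +19 113 984 mm⁴
  bottom flange (beyond web): d = -108 mm → contributes +19 113 984 mm⁴
Total I = 52 051 968 mm⁴.
For the y-axis: x̄ = 27.25 mm.
Repeating about the centroidal y-axis gives I_y = 3 740 288 mm⁴.
Polar second moment: J = I_x + I_y = 55 792 256 mm⁴.

J ≈ 5.579 × 10⁷ mm⁴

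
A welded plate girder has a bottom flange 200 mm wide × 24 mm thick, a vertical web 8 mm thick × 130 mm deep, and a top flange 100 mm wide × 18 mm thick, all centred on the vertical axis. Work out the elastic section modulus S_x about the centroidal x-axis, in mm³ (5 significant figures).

Treat the section as a set of non-overlapping primitives; coordinates are from the bounding-box lower-left.
Bottom plate: 200 × 24, A = 4 800 mm², y = 12 mm, Ī = 230 400 mm⁴.
Web plate: 8 × 130, A = 1 040 mm², y = 89 mm, Ī = 1 464 667 mm⁴.
Top plate: 100 × 18, A = 1 800 mm², y = 163 mm, Ī = 48 600 mm⁴.
Centroid: ȳ = ΣA·y / ΣA = 58.05759 mm.
Transfer each piece to the centroidal x-axis using Ī + A·d² with d = y − 58.05759:
  bottom plate: d = -46.05759 mm → contributes +10 412 648 mm⁴
  web plate: d = 30.94241 mm → contributes +2 460 397 mm⁴
  top plate: d = 104.9424 mm → contributes +19 871 836 mm⁴
Total I = 32 744 881 mm⁴.
Extreme fibre distance c = 113.9424 mm; S = I/c = 287 381 mm³.

S_x ≈ 2.8738 × 10⁵ mm³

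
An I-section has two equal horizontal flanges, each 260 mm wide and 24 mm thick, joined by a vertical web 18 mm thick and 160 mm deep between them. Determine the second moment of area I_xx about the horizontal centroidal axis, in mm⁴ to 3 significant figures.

I_xx ≈ 1.12 × 10⁸ mm⁴

Break the section into simple shapes (no overlaps), measuring from the bottom-left corner of the bounding box.
Bottom flange: 260 × 24, A = 6 240 mm², y = 12 mm, Ī = 299 520 mm⁴.
Web: 18 × 160, A = 2 880 mm², y = 104 mm, Ī = 6 144 000 mm⁴.
Top flange: 260 × 24, A = 6 240 mm², y = 196 mm, Ī = 299 520 mm⁴.
By symmetry the centroid is at mid-height, ȳ = 104 mm.
Transfer each piece to the horizontal centroidal axis using Ī + A·d² with d = y − 104:
  bottom flange: d = -92 mm → contributes +53 114 880 mm⁴
  web: d = 0 mm → contributes +6 144 000 mm⁴
  top flange: d = 92 mm → contributes +53 114 880 mm⁴
Total I = 112 373 760 mm⁴.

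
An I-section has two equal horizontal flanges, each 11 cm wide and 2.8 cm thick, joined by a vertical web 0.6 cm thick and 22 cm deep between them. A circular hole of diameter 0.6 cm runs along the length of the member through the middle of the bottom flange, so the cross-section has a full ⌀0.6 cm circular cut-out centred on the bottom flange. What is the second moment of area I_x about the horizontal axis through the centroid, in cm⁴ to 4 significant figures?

I_x ≈ 1.000 × 10⁴ cm⁴

Split into non-overlapping primitives; take the origin at the lower-left of the bounding box.
Bottom flange: 11 × 2.8, A = 30.8 cm², y = 1.4 cm, Ī = 20.1227 cm⁴.
Web: 0.6 × 22, A = 13.2 cm², y = 13.8 cm, Ī = 532.4 cm⁴.
Top flange: 11 × 2.8, A = 30.8 cm², y = 26.2 cm, Ī = 20.1227 cm⁴.
Hole (subtracted): ⌀0.6, A = 0.282743 cm², y = 1.4 cm, Ī = 0.00636173 cm⁴.
Centroid: ȳ = ΣA·y / ΣA = 13.847 cm.
Transfer each piece to the horizontal axis through the centroid using Ī + A·d² with d = y − 13.847:
  bottom flange: d = -12.447 cm → contributes +4791.94 cm⁴
  web: d = -0.0470497 cm → contributes +532.429 cm⁴
  top flange: d = 12.353 cm → contributes +4720.06 cm⁴
  hole: d = -12.447 cm → contributes −43.8115 cm⁴
Total I = 10000.6 cm⁴.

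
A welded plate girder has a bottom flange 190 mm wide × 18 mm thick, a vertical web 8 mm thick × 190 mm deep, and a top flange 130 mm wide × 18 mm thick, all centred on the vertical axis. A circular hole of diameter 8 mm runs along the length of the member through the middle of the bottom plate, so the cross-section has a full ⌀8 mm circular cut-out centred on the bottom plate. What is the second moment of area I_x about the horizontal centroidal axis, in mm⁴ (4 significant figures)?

Decompose the section into non-overlapping parts with the origin at the bottom-left of its bounding rectangle.
Bottom plate: 190 × 18, A = 3 420 mm², y = 9 mm, Ī = 92 340 mm⁴.
Web plate: 8 × 190, A = 1 520 mm², y = 113 mm, Ī = 4 572 667 mm⁴.
Top plate: 130 × 18, A = 2 340 mm², y = 217 mm, Ī = 63 180 mm⁴.
Hole (subtracted): ⌀8, A = 50.2655 mm², y = 9 mm, Ī = 201.062 mm⁴.
Centroid: ȳ = ΣA·y / ΣA = 98.1872 mm.
Transfer each piece to the horizontal centroidal axis using Ī + A·d² with d = y − 98.1872:
  bottom plate: d = -89.1872 mm → contributes +27 296 258 mm⁴
  web plate: d = 14.8128 mm → contributes +4 906 182 mm⁴
  top plate: d = 118.813 mm → contributes +33 095 730 mm⁴
  hole: d = -89.1872 mm → contributes −400 031 mm⁴
Total I = 64 898 139 mm⁴.

I_x ≈ 6.490 × 10⁷ mm⁴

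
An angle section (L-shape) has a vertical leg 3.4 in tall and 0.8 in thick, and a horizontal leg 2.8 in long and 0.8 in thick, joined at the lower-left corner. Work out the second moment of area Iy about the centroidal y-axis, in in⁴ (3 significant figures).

Iy ≈ 2.65 in⁴

Break the section into simple shapes (no overlaps), measuring from the bottom-left corner of the bounding box.
Vertical leg: 0.8 × 3.4, A = 2.72 in², x = 0.4 in, Ī = 0.14507 in⁴.
Horizontal leg (remainder): 2 × 0.8, A = 1.6 in², x = 1.8 in, Ī = 0.53333 in⁴.
Centroid: x̄ = ΣA·x / ΣA = 0.91852 in.
Transfer each piece to the centroidal y-axis using Ī + A·d² with d = x − 0.91852:
  vertical leg: d = -0.51852 in → contributes +0.87637 in⁴
  horizontal leg (remainder): d = 0.88148 in → contributes +1.7765 in⁴
Total I = 2.6529 in⁴.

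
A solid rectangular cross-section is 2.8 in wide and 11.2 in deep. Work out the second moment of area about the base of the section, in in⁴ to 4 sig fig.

I_base ≈ 1311 in⁴

The section: 2.8 × 11.2, A = 31.36 in², y = 5.6 in, Ī = 327.817 in⁴.
Transfer it to a horizontal axis along the bottom face using Ī + A·d² with d = y − 0:
  the section: d = 5.6 in → contributes +1311.27 in⁴
Total I = 1311.27 in⁴.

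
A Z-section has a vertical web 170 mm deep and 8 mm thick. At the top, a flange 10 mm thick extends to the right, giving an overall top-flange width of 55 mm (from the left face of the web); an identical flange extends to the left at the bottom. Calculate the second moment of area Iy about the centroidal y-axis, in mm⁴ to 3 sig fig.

Iy ≈ 8.91 × 10⁵ mm⁴

Split into non-overlapping primitives; take the origin at the lower-left of the bounding box.
Web: 8 × 170, A = 1 360 mm², x = 51 mm, Ī = 7253.3 mm⁴.
Top flange (beyond web): 47 × 10, A = 470 mm², x = 78.5 mm, Ī = 86 519 mm⁴.
Bottom flange (beyond web): 47 × 10, A = 470 mm², x = 23.5 mm, Ī = 86 519 mm⁴.
Centroid: x̄ = ΣA·x / ΣA = 51 mm.
Transfer each piece to the centroidal y-axis using Ī + A·d² with d = x − 51:
  web: d = 0 mm → contributes +7253.3 mm⁴
  top flange (beyond web): d = 27.5 mm → contributes +441 957 mm⁴
  bottom flange (beyond web): d = -27.5 mm → contributes +441 957 mm⁴
Total I = 891 167 mm⁴.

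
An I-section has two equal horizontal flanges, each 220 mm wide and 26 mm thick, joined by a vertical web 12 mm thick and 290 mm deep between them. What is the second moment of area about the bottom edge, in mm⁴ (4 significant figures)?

I_base ≈ 7.469 × 10⁸ mm⁴

Break the section into simple shapes (no overlaps), measuring from the bottom-left corner of the bounding box.
Bottom flange: 220 × 26, A = 5 720 mm², y = 13 mm, Ī = 322 227 mm⁴.
Web: 12 × 290, A = 3 480 mm², y = 171 mm, Ī = 24 389 000 mm⁴.
Top flange: 220 × 26, A = 5 720 mm², y = 329 mm, Ī = 322 227 mm⁴.
Transfer each piece to the base of the section using Ī + A·d² with d = y − 0:
  bottom flange: d = 13 mm → contributes +1 288 907 mm⁴
  web: d = 171 mm → contributes +126 147 680 mm⁴
  top flange: d = 329 mm → contributes +619 460 747 mm⁴
Total I = 746 897 333 mm⁴.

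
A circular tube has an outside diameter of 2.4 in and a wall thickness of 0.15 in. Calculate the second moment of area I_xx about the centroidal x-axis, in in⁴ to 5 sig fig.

Break the section into simple shapes (no overlaps), measuring from the bottom-left corner of the bounding box.
Outer circle: ⌀2.4, A = 4.523893 in², y = 1.2 in, Ī = 1.628602 in⁴.
Bore (subtracted): ⌀2.1, A = 3.463606 in², y = 1.2 in, Ī = 0.9546564 in⁴.
By symmetry the centroid is at mid-height, ȳ = 1.2 in.
All pieces are centred on the centroidal x-axis, so I = ΣĪ (holes subtracted) = 0.6739453 in⁴.

I_xx ≈ 0.67395 in⁴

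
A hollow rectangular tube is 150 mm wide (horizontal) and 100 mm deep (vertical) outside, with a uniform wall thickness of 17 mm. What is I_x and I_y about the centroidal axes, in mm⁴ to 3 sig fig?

Treat the section as a set of non-overlapping primitives; coordinates are from the bounding-box lower-left.
Outer rectangle: 150 × 100, A = 15 000 mm², y = 50 mm, Ī = 12 500 000 mm⁴.
Inner void (subtracted): 116 × 66, A = 7 656 mm², y = 50 mm, Ī = 2 779 128 mm⁴.
By symmetry the centroid is at mid-height, ȳ = 50 mm.
All pieces are centred on the centroidal x-axis, so I = ΣĪ (holes subtracted) = 9 720 872 mm⁴.
Repeating about the centroidal y-axis gives I_y = 19 540 072 mm⁴.

I_x ≈ 9.72 × 10⁶ mm⁴, I_y ≈ 1.95 × 10⁷ mm⁴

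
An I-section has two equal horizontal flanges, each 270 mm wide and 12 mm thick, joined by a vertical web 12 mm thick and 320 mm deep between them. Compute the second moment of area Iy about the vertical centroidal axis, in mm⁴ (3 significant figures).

Iy ≈ 3.94 × 10⁷ mm⁴

Split into non-overlapping primitives; take the origin at the lower-left of the bounding box.
Bottom flange: 270 × 12, A = 3 240 mm², x = 135 mm, Ī = 19 683 000 mm⁴.
Web: 12 × 320, A = 3 840 mm², x = 135 mm, Ī = 46 080 mm⁴.
Top flange: 270 × 12, A = 3 240 mm², x = 135 mm, Ī = 19 683 000 mm⁴.
By symmetry the centroid is at mid-width, x̄ = 135 mm.
All pieces are centred on the vertical centroidal axis, so I = ΣĪ = 39 412 080 mm⁴.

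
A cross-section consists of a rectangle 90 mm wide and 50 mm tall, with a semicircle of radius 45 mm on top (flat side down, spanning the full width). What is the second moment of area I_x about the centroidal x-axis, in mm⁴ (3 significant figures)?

Decompose the section into non-overlapping parts with the origin at the bottom-left of its bounding rectangle.
Rectangular body: 90 × 50, A = 4 500 mm², y = 25 mm, Ī = 937 500 mm⁴.
Semicircular cap: semicircle r = 45, A = 3180.9 mm², y = 69.099 mm, Ī = 450 072 mm⁴.
Centroid: ȳ = ΣA·y / ΣA = 43.262 mm.
Transfer each piece to the centroidal x-axis using Ī + A·d² with d = y − 43.262:
  rectangular body: d = -18.262 mm → contributes +2 438 331 mm⁴
  semicircular cap: d = 25.836 mm → contributes +2 573 314 mm⁴
Total I = 5 011 645 mm⁴.

I_x ≈ 5.01 × 10⁶ mm⁴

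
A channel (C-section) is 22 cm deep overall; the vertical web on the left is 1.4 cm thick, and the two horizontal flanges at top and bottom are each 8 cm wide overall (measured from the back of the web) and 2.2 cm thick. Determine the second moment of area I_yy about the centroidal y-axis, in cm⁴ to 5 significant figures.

I_yy ≈ 349.60 cm⁴

Split into non-overlapping primitives; take the origin at the lower-left of the bounding box.
Web: 1.4 × 22, A = 30.8 cm², x = 0.7 cm, Ī = 5.030667 cm⁴.
Top flange (beyond web): 6.6 × 2.2, A = 14.52 cm², x = 4.7 cm, Ī = 52.7076 cm⁴.
Bottom flange (beyond web): 6.6 × 2.2, A = 14.52 cm², x = 4.7 cm, Ī = 52.7076 cm⁴.
Centroid: x̄ = ΣA·x / ΣA = 2.641176 cm.
Transfer each piece to the centroidal y-axis using Ī + A·d² with d = x − 2.641176:
  web: d = -1.941176 cm → contributes +121.0902 cm⁴
  top flange (beyond web): d = 2.058824 cm → contributes +114.2543 cm⁴
  bottom flange (beyond web): d = 2.058824 cm → contributes +114.2543 cm⁴
Total I = 349.5988 cm⁴.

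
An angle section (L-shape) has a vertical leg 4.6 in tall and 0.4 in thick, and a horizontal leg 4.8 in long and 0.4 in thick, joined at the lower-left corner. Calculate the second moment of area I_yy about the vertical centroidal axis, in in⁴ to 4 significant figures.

Decompose the section into non-overlapping parts with the origin at the bottom-left of its bounding rectangle.
Vertical leg: 0.4 × 4.6, A = 1.84 in², x = 0.2 in, Ī = 0.0245333 in⁴.
Horizontal leg (remainder): 4.4 × 0.4, A = 1.76 in², x = 2.6 in, Ī = 2.83947 in⁴.
Centroid: x̄ = ΣA·x / ΣA = 1.37333 in.
Transfer each piece to the vertical centroidal axis using Ī + A·d² with d = x − 1.37333:
  vertical leg: d = -1.17333 in → contributes +2.55768 in⁴
  horizontal leg (remainder): d = 1.22667 in → contributes +5.48776 in⁴
Total I = 8.04544 in⁴.

I_yy ≈ 8.045 in⁴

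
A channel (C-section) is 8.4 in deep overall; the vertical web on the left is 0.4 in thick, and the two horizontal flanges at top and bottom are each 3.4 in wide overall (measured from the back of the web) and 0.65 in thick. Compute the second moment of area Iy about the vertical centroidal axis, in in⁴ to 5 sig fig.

Iy ≈ 8.1861 in⁴

Decompose the section into non-overlapping parts with the origin at the bottom-left of its bounding rectangle.
Web: 0.4 × 8.4, A = 3.36 in², x = 0.2 in, Ī = 0.0448 in⁴.
Top flange (beyond web): 3 × 0.65, A = 1.95 in², x = 1.9 in, Ī = 1.4625 in⁴.
Bottom flange (beyond web): 3 × 0.65, A = 1.95 in², x = 1.9 in, Ī = 1.4625 in⁴.
Centroid: x̄ = ΣA·x / ΣA = 1.113223 in.
Transfer each piece to the vertical centroidal axis using Ī + A·d² with d = x − 1.113223:
  web: d = -0.9132231 in → contributes +2.846961 in⁴
  top flange (beyond web): d = 0.7867769 in → contributes +2.669585 in⁴
  bottom flange (beyond web): d = 0.7867769 in → contributes +2.669585 in⁴
Total I = 8.186131 in⁴.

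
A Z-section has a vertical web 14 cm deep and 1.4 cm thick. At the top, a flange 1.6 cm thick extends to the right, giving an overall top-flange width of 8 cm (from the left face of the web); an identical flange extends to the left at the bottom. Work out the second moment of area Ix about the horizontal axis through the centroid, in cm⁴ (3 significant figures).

Treat the section as a set of non-overlapping primitives; coordinates are from the bounding-box lower-left.
Web: 1.4 × 14, A = 19.6 cm², y = 7 cm, Ī = 320.13 cm⁴.
Top flange (beyond web): 6.6 × 1.6, A = 10.56 cm², y = 13.2 cm, Ī = 2.2528 cm⁴.
Bottom flange (beyond web): 6.6 × 1.6, A = 10.56 cm², y = 0.8 cm, Ī = 2.2528 cm⁴.
Centroid: ȳ = ΣA·y / ΣA = 7 cm.
Transfer each piece to the horizontal axis through the centroid using Ī + A·d² with d = y − 7:
  web: d = 0 cm → contributes +320.13 cm⁴
  top flange (beyond web): d = 6.2 cm → contributes +408.18 cm⁴
  bottom flange (beyond web): d = -6.2 cm → contributes +408.18 cm⁴
Total I = 1136.5 cm⁴.

Ix ≈ 1140 cm⁴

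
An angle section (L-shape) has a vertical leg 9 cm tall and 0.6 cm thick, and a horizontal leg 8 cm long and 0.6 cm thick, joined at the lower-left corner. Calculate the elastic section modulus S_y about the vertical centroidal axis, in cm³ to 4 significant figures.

S_y ≈ 10.08 cm³

Treat the section as a set of non-overlapping primitives; coordinates are from the bounding-box lower-left.
Vertical leg: 0.6 × 9, A = 5.4 cm², x = 0.3 cm, Ī = 0.162 cm⁴.
Horizontal leg (remainder): 7.4 × 0.6, A = 4.44 cm², x = 4.3 cm, Ī = 20.2612 cm⁴.
Centroid: x̄ = ΣA·x / ΣA = 2.10488 cm.
Transfer each piece to the vertical centroidal axis using Ī + A·d² with d = x − 2.10488:
  vertical leg: d = -1.80488 cm → contributes +17.753 cm⁴
  horizontal leg (remainder): d = 2.19512 cm → contributes +41.6556 cm⁴
Total I = 59.4086 cm⁴.
Extreme fibre distance c = 5.89512 cm; S = I/c = 10.0776 cm³.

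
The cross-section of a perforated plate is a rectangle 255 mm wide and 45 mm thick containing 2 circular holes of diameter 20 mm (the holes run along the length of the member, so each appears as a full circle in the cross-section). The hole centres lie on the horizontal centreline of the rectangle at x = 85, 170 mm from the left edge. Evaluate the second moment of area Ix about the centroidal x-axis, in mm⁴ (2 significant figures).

Treat the section as a set of non-overlapping primitives; coordinates are from the bounding-box lower-left.
Plate: 255 × 45, A = 11 475 mm², y = 22.5 mm, Ī = 1 936 406 mm⁴.
Hole 1 (subtracted): ⌀20, A = 314.2 mm², y = 22.5 mm, Ī = 7 854 mm⁴.
Hole 2 (subtracted): ⌀20, A = 314.2 mm², y = 22.5 mm, Ī = 7 854 mm⁴.
By symmetry the centroid is at mid-height, ȳ = 22.5 mm.
All pieces are centred on the centroidal x-axis, so I = ΣĪ (holes subtracted) = 1 920 698 mm⁴.

Ix ≈ 1.9 × 10⁶ mm⁴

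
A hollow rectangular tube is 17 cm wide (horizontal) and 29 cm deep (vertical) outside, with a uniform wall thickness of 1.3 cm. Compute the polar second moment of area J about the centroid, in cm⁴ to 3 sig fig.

J ≈ 1.78 × 10⁴ cm⁴

Break the section into simple shapes (no overlaps), measuring from the bottom-left corner of the bounding box.
Outer rectangle: 17 × 29, A = 493 cm², y = 14.5 cm, Ī = 34 551 cm⁴.
Inner void (subtracted): 14.4 × 26.4, A = 380.16 cm², y = 14.5 cm, Ī = 22 080 cm⁴.
By symmetry the centroid is at mid-height, ȳ = 14.5 cm.
All pieces are centred on the centroidal x-axis, so I = ΣĪ (holes subtracted) = 12 471 cm⁴.
Repeating about the centroidal y-axis gives I_y = 5303.9 cm⁴.
Polar second moment: J = I_x + I_y = 17 775 cm⁴.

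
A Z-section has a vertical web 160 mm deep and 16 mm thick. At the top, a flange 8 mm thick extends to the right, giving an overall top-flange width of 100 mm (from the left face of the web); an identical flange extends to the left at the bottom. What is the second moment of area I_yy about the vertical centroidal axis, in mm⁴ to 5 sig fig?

Break the section into simple shapes (no overlaps), measuring from the bottom-left corner of the bounding box.
Web: 16 × 160, A = 2 560 mm², x = 92 mm, Ī = 54613.33 mm⁴.
Top flange (beyond web): 84 × 8, A = 672 mm², x = 142 mm, Ī = 395 136 mm⁴.
Bottom flange (beyond web): 84 × 8, A = 672 mm², x = 42 mm, Ī = 395 136 mm⁴.
Centroid: x̄ = ΣA·x / ΣA = 92 mm.
Transfer each piece to the vertical centroidal axis using Ī + A·d² with d = x − 92:
  web: d = 0 mm → contributes +54613.33 mm⁴
  top flange (beyond web): d = 50 mm → contributes +2 075 136 mm⁴
  bottom flange (beyond web): d = -50 mm → contributes +2 075 136 mm⁴
Total I = 4 204 885 mm⁴.

I_yy ≈ 4.2049 × 10⁶ mm⁴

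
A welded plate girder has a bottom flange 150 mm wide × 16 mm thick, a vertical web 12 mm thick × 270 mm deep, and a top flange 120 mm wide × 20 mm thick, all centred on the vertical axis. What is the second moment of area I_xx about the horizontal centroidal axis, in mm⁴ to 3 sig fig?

I_xx ≈ 1.19 × 10⁸ mm⁴

Split into non-overlapping primitives; take the origin at the lower-left of the bounding box.
Bottom plate: 150 × 16, A = 2 400 mm², y = 8 mm, Ī = 51 200 mm⁴.
Web plate: 12 × 270, A = 3 240 mm², y = 151 mm, Ī = 19 683 000 mm⁴.
Top plate: 120 × 20, A = 2 400 mm², y = 296 mm, Ī = 80 000 mm⁴.
Centroid: ȳ = ΣA·y / ΣA = 151.6 mm.
Transfer each piece to the horizontal centroidal axis using Ī + A·d² with d = y − 151.6:
  bottom plate: d = -143.6 mm → contributes +49 539 446 mm⁴
  web plate: d = -0.59701 mm → contributes +19 684 155 mm⁴
  top plate: d = 144.4 mm → contributes +50 125 333 mm⁴
Total I = 119 348 934 mm⁴.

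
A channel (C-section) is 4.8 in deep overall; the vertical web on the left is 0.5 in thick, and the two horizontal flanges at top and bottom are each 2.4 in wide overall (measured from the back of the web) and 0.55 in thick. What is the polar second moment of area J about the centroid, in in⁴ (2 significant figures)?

Decompose the section into non-overlapping parts with the origin at the bottom-left of its bounding rectangle.
Web: 0.5 × 4.8, A = 2.4 in², y = 2.4 in, Ī = 4.608 in⁴.
Top flange (beyond web): 1.9 × 0.55, A = 1.045 in², y = 4.525 in, Ī = 0.02634 in⁴.
Bottom flange (beyond web): 1.9 × 0.55, A = 1.045 in², y = 0.275 in, Ī = 0.02634 in⁴.
By symmetry the centroid is at mid-height, ȳ = 2.4 in.
Transfer each piece to the centroidal x-axis using Ī + A·d² with d = y − 2.4:
  web: d = 0 in → contributes +4.608 in⁴
  top flange (beyond web): d = 2.125 in → contributes +4.745 in⁴
  bottom flange (beyond web): d = -2.125 in → contributes +4.745 in⁴
Total I = 14.1 in⁴.
For the y-axis: x̄ = 0.8086 in.
Repeating about the centroidal y-axis gives I_y = 2.287 in⁴.
Polar second moment: J = I_x + I_y = 16.39 in⁴.

J ≈ 16 in⁴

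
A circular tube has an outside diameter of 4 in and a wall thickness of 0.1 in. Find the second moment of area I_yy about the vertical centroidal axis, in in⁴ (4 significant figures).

I_yy ≈ 2.331 in⁴

Decompose the section into non-overlapping parts with the origin at the bottom-left of its bounding rectangle.
Outer circle: ⌀4, A = 12.5664 in², x = 2 in, Ī = 12.5664 in⁴.
Bore (subtracted): ⌀3.8, A = 11.3411 in², x = 2 in, Ī = 10.2354 in⁴.
By symmetry the centroid is at mid-width, x̄ = 2 in.
All pieces are centred on the vertical centroidal axis, so I = ΣĪ (holes subtracted) = 2.33098 in⁴.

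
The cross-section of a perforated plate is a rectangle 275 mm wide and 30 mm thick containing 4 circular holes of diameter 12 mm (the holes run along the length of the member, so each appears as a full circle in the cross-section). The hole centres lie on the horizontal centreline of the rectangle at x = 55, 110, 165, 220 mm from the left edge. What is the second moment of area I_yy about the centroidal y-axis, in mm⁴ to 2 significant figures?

I_yy ≈ 5.0 × 10⁷ mm⁴

Treat the section as a set of non-overlapping primitives; coordinates are from the bounding-box lower-left.
Plate: 275 × 30, A = 8 250 mm², x = 137.5 mm, Ī = 51 992 188 mm⁴.
Hole 1 (subtracted): ⌀12, A = 113.1 mm², x = 55 mm, Ī = 1 018 mm⁴.
Hole 2 (subtracted): ⌀12, A = 113.1 mm², x = 110 mm, Ī = 1 018 mm⁴.
Hole 3 (subtracted): ⌀12, A = 113.1 mm², x = 165 mm, Ī = 1 018 mm⁴.
Hole 4 (subtracted): ⌀12, A = 113.1 mm², x = 220 mm, Ī = 1 018 mm⁴.
By symmetry the centroid is at mid-width, x̄ = 137.5 mm.
Transfer each piece to the centroidal y-axis using Ī + A·d² with d = x − 137.5:
  plate: d = 0 mm → contributes +51 992 188 mm⁴
  hole 1: d = -82.5 mm → contributes −770 787 mm⁴
  hole 2: d = -27.5 mm → contributes −86 548 mm⁴
  hole 3: d = 27.5 mm → contributes −86 548 mm⁴
  hole 4: d = 82.5 mm → contributes −770 787 mm⁴
Total I = 50 277 519 mm⁴.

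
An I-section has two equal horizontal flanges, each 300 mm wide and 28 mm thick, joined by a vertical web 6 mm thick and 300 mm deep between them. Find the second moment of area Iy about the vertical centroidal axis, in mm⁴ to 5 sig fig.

Iy ≈ 1.2601 × 10⁸ mm⁴

Split into non-overlapping primitives; take the origin at the lower-left of the bounding box.
Bottom flange: 300 × 28, A = 8 400 mm², x = 150 mm, Ī = 63 000 000 mm⁴.
Web: 6 × 300, A = 1 800 mm², x = 150 mm, Ī = 5 400 mm⁴.
Top flange: 300 × 28, A = 8 400 mm², x = 150 mm, Ī = 63 000 000 mm⁴.
By symmetry the centroid is at mid-width, x̄ = 150 mm.
All pieces are centred on the vertical centroidal axis, so I = ΣĪ = 126 005 400 mm⁴.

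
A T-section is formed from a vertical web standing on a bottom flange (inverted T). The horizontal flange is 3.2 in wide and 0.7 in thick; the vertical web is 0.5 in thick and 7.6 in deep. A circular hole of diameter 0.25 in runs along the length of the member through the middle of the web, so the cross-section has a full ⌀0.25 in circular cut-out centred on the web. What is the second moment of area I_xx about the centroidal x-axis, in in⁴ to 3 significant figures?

Split into non-overlapping primitives; take the origin at the lower-left of the bounding box.
Flange: 3.2 × 0.7, A = 2.24 in², y = 0.35 in, Ī = 0.091467 in⁴.
Web: 0.5 × 7.6, A = 3.8 in², y = 4.5 in, Ī = 18.291 in⁴.
Hole (subtracted): ⌀0.25, A = 0.049087 in², y = 4.5 in, Ī = 0.00019175 in⁴.
Centroid: ȳ = ΣA·y / ΣA = 2.9483 in.
Transfer each piece to the centroidal x-axis using Ī + A·d² with d = y − 2.9483:
  flange: d = -2.5983 in → contributes +15.214 in⁴
  web: d = 1.5517 in → contributes +27.44 in⁴
  hole: d = 1.5517 in → contributes −0.11838 in⁴
Total I = 42.536 in⁴.

I_xx ≈ 42.5 in⁴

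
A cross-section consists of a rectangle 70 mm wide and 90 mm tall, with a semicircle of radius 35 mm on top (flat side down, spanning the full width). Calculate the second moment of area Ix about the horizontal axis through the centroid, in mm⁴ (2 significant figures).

Ix ≈ 9.7 × 10⁶ mm⁴

Break the section into simple shapes (no overlaps), measuring from the bottom-left corner of the bounding box.
Rectangular body: 70 × 90, A = 6 300 mm², y = 45 mm, Ī = 4 252 500 mm⁴.
Semicircular cap: semicircle r = 35, A = 1 924 mm², y = 104.9 mm, Ī = 164 704 mm⁴.
Centroid: ȳ = ΣA·y / ΣA = 59 mm.
Transfer each piece to the horizontal axis through the centroid using Ī + A·d² with d = y − 59:
  rectangular body: d = -14 mm → contributes +5 488 036 mm⁴
  semicircular cap: d = 45.85 mm → contributes +4 209 905 mm⁴
Total I = 9 697 941 mm⁴.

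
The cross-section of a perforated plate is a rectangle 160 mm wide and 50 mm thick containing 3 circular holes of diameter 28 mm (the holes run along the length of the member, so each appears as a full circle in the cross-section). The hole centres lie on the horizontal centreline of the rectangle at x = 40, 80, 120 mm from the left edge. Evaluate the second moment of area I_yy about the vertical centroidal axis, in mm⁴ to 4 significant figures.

I_yy ≈ 1.501 × 10⁷ mm⁴

Decompose the section into non-overlapping parts with the origin at the bottom-left of its bounding rectangle.
Plate: 160 × 50, A = 8 000 mm², x = 80 mm, Ī = 17 066 667 mm⁴.
Hole 1 (subtracted): ⌀28, A = 615.752 mm², x = 40 mm, Ī = 30171.9 mm⁴.
Hole 2 (subtracted): ⌀28, A = 615.752 mm², x = 80 mm, Ī = 30171.9 mm⁴.
Hole 3 (subtracted): ⌀28, A = 615.752 mm², x = 120 mm, Ī = 30171.9 mm⁴.
By symmetry the centroid is at mid-width, x̄ = 80 mm.
Transfer each piece to the vertical centroidal axis using Ī + A·d² with d = x − 80:
  plate: d = 0 mm → contributes +17 066 667 mm⁴
  hole 1: d = -40 mm → contributes −1 015 375 mm⁴
  hole 2: d = 0 mm → contributes −30171.9 mm⁴
  hole 3: d = 40 mm → contributes −1 015 375 mm⁴
Total I = 15 005 744 mm⁴.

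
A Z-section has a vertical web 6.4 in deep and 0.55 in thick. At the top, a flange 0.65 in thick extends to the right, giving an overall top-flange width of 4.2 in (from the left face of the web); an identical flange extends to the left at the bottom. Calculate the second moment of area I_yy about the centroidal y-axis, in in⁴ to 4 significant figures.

Treat the section as a set of non-overlapping primitives; coordinates are from the bounding-box lower-left.
Web: 0.55 × 6.4, A = 3.52 in², x = 3.925 in, Ī = 0.0887333 in⁴.
Top flange (beyond web): 3.65 × 0.65, A = 2.3725 in², x = 6.025 in, Ī = 2.63397 in⁴.
Bottom flange (beyond web): 3.65 × 0.65, A = 2.3725 in², x = 1.825 in, Ī = 2.63397 in⁴.
Centroid: x̄ = ΣA·x / ΣA = 3.925 in.
Transfer each piece to the centroidal y-axis using Ī + A·d² with d = x − 3.925:
  web: d = 0 in → contributes +0.0887333 in⁴
  top flange (beyond web): d = 2.1 in → contributes +13.0967 in⁴
  bottom flange (beyond web): d = -2.1 in → contributes +13.0967 in⁴
Total I = 26.2821 in⁴.

I_yy ≈ 26.28 in⁴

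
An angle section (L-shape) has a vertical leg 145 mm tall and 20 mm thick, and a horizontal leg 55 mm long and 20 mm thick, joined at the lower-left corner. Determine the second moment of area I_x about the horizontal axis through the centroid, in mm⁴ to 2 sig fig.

I_x ≈ 7.3 × 10⁶ mm⁴

Decompose the section into non-overlapping parts with the origin at the bottom-left of its bounding rectangle.
Vertical leg: 20 × 145, A = 2 900 mm², y = 72.5 mm, Ī = 5 081 042 mm⁴.
Horizontal leg (remainder): 35 × 20, A = 700 mm², y = 10 mm, Ī = 23 333 mm⁴.
Centroid: ȳ = ΣA·y / ΣA = 60.35 mm.
Transfer each piece to the horizontal axis through the centroid using Ī + A·d² with d = y − 60.35:
  vertical leg: d = 12.15 mm → contributes +5 509 343 mm⁴
  horizontal leg (remainder): d = -50.35 mm → contributes +1 797 723 mm⁴
Total I = 7 307 066 mm⁴.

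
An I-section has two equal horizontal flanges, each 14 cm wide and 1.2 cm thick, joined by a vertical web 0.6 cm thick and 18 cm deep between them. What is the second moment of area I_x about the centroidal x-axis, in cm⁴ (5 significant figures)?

I_x ≈ 3392.2 cm⁴

Treat the section as a set of non-overlapping primitives; coordinates are from the bounding-box lower-left.
Bottom flange: 14 × 1.2, A = 16.8 cm², y = 0.6 cm, Ī = 2.016 cm⁴.
Web: 0.6 × 18, A = 10.8 cm², y = 10.2 cm, Ī = 291.6 cm⁴.
Top flange: 14 × 1.2, A = 16.8 cm², y = 19.8 cm, Ī = 2.016 cm⁴.
By symmetry the centroid is at mid-height, ȳ = 10.2 cm.
Transfer each piece to the centroidal x-axis using Ī + A·d² with d = y − 10.2:
  bottom flange: d = -9.6 cm → contributes +1550.304 cm⁴
  web: d = 0 cm → contributes +291.6 cm⁴
  top flange: d = 9.6 cm → contributes +1550.304 cm⁴
Total I = 3392.208 cm⁴.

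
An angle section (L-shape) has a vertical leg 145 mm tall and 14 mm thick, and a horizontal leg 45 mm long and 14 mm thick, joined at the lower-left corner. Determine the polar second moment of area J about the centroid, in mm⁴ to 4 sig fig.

Decompose the section into non-overlapping parts with the origin at the bottom-left of its bounding rectangle.
Vertical leg: 14 × 145, A = 2 030 mm², y = 72.5 mm, Ī = 3 556 729 mm⁴.
Horizontal leg (remainder): 31 × 14, A = 434 mm², y = 7 mm, Ī = 7088.67 mm⁴.
Centroid: ȳ = ΣA·y / ΣA = 60.9631 mm.
Transfer each piece to the centroidal x-axis using Ī + A·d² with d = y − 60.9631:
  vertical leg: d = 11.5369 mm → contributes +3 826 924 mm⁴
  horizontal leg (remainder): d = -53.9631 mm → contributes +1 270 902 mm⁴
Total I = 5 097 826 mm⁴.
For the y-axis: x̄ = 10.9631 mm.
Repeating about the centroidal y-axis gives I_y = 248 926 mm⁴.
Polar second moment: J = I_x + I_y = 5 346 752 mm⁴.

J ≈ 5.347 × 10⁶ mm⁴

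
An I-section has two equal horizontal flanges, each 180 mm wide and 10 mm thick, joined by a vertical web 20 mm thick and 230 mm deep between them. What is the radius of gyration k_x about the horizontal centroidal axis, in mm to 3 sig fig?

Break the section into simple shapes (no overlaps), measuring from the bottom-left corner of the bounding box.
Bottom flange: 180 × 10, A = 1 800 mm², y = 5 mm, Ī = 15 000 mm⁴.
Web: 20 × 230, A = 4 600 mm², y = 125 mm, Ī = 20 278 333 mm⁴.
Top flange: 180 × 10, A = 1 800 mm², y = 245 mm, Ī = 15 000 mm⁴.
By symmetry the centroid is at mid-height, ȳ = 125 mm.
Transfer each piece to the horizontal centroidal axis using Ī + A·d² with d = y − 125:
  bottom flange: d = -120 mm → contributes +25 935 000 mm⁴
  web: d = 0 mm → contributes +20 278 333 mm⁴
  top flange: d = 120 mm → contributes +25 935 000 mm⁴
Total I = 72 148 333 mm⁴.
Radius of gyration: k = √(I/A) = √(72 148 333 / 8 200) = 93.801 mm.

k_x ≈ 93.8 mm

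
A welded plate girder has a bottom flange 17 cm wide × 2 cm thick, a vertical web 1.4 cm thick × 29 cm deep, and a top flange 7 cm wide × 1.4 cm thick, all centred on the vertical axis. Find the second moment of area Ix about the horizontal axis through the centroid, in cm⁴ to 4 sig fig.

Split into non-overlapping primitives; take the origin at the lower-left of the bounding box.
Bottom plate: 17 × 2, A = 34 cm², y = 1 cm, Ī = 11.3333 cm⁴.
Web plate: 1.4 × 29, A = 40.6 cm², y = 16.5 cm, Ī = 2845.38 cm⁴.
Top plate: 7 × 1.4, A = 9.8 cm², y = 31.7 cm, Ī = 1.60067 cm⁴.
Centroid: ȳ = ΣA·y / ΣA = 12.0209 cm.
Transfer each piece to the horizontal axis through the centroid using Ī + A·d² with d = y − 12.0209:
  bottom plate: d = -11.0209 cm → contributes +4140.95 cm⁴
  web plate: d = 4.47915 cm → contributes +3659.93 cm⁴
  top plate: d = 19.6791 cm → contributes +3796.84 cm⁴
Total I = 11597.7 cm⁴.

Ix ≈ 1.160 × 10⁴ cm⁴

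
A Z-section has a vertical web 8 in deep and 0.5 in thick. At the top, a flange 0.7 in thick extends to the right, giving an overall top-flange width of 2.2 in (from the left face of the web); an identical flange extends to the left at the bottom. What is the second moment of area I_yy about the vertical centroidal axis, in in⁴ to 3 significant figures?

Split into non-overlapping primitives; take the origin at the lower-left of the bounding box.
Web: 0.5 × 8, A = 4 in², x = 1.95 in, Ī = 0.083333 in⁴.
Top flange (beyond web): 1.7 × 0.7, A = 1.19 in², x = 3.05 in, Ī = 0.28659 in⁴.
Bottom flange (beyond web): 1.7 × 0.7, A = 1.19 in², x = 0.85 in, Ī = 0.28659 in⁴.
Centroid: x̄ = ΣA·x / ΣA = 1.95 in.
Transfer each piece to the vertical centroidal axis using Ī + A·d² with d = x − 1.95:
  web: d = 0 in → contributes +0.083333 in⁴
  top flange (beyond web): d = 1.1 in → contributes +1.7265 in⁴
  bottom flange (beyond web): d = -1.1 in → contributes +1.7265 in⁴
Total I = 3.5363 in⁴.

I_yy ≈ 3.54 in⁴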